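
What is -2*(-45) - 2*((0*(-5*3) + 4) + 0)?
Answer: 82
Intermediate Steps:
-2*(-45) - 2*((0*(-5*3) + 4) + 0) = 90 - 2*((0*(-15) + 4) + 0) = 90 - 2*((0 + 4) + 0) = 90 - 2*(4 + 0) = 90 - 2*4 = 90 - 8 = 82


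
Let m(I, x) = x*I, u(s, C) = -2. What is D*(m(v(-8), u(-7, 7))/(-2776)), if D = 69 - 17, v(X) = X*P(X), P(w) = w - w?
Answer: 0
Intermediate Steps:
P(w) = 0
v(X) = 0 (v(X) = X*0 = 0)
m(I, x) = I*x
D = 52
D*(m(v(-8), u(-7, 7))/(-2776)) = 52*((0*(-2))/(-2776)) = 52*(0*(-1/2776)) = 52*0 = 0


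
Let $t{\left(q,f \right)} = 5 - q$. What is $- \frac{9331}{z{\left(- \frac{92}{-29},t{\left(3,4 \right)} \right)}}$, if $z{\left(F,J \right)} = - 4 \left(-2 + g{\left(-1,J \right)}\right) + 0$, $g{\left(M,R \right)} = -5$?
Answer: $- \frac{1333}{4} \approx -333.25$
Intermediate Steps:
$z{\left(F,J \right)} = 28$ ($z{\left(F,J \right)} = - 4 \left(-2 - 5\right) + 0 = \left(-4\right) \left(-7\right) + 0 = 28 + 0 = 28$)
$- \frac{9331}{z{\left(- \frac{92}{-29},t{\left(3,4 \right)} \right)}} = - \frac{9331}{28} = \left(-9331\right) \frac{1}{28} = - \frac{1333}{4}$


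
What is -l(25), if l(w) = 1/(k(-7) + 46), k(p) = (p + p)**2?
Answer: -1/242 ≈ -0.0041322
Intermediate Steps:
k(p) = 4*p**2 (k(p) = (2*p)**2 = 4*p**2)
l(w) = 1/242 (l(w) = 1/(4*(-7)**2 + 46) = 1/(4*49 + 46) = 1/(196 + 46) = 1/242)
-l(25) = -1*1/242 = -1/242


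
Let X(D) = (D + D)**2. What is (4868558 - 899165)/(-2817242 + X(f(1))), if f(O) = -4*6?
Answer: -3969393/2814938 ≈ -1.4101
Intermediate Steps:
f(O) = -24
X(D) = 4*D**2 (X(D) = (2*D)**2 = 4*D**2)
(4868558 - 899165)/(-2817242 + X(f(1))) = (4868558 - 899165)/(-2817242 + 4*(-24)**2) = 3969393/(-2817242 + 4*576) = 3969393/(-2817242 + 2304) = 3969393/(-2814938) = 3969393*(-1/2814938) = -3969393/2814938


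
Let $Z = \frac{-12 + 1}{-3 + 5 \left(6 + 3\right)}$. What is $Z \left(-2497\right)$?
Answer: $\frac{27467}{42} \approx 653.98$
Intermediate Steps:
$Z = - \frac{11}{42}$ ($Z = - \frac{11}{-3 + 5 \cdot 9} = - \frac{11}{-3 + 45} = - \frac{11}{42} \approx -0.2619$)
$Z \left(-2497\right) = \left(- \frac{11}{42}\right) \left(-2497\right) = \frac{27467}{42}$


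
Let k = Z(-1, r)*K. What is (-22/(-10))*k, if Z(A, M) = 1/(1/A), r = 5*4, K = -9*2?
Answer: 198/5 ≈ 39.600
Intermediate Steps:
K = -18
r = 20
Z(A, M) = A
k = 18 (k = -1*(-18) = 18)
(-22/(-10))*k = -22/(-10)*18 = -22*(-⅒)*18 = (11/5)*18 = 198/5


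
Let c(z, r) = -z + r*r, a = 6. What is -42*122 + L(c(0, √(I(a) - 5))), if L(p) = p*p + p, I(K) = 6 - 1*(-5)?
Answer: -5082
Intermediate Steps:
I(K) = 11 (I(K) = 6 + 5 = 11)
c(z, r) = r² - z (c(z, r) = -z + r² = r² - z)
L(p) = p + p² (L(p) = p² + p = p + p²)
-42*122 + L(c(0, √(I(a) - 5))) = -42*122 + ((√(11 - 5))² - 1*0)*(1 + ((√(11 - 5))² - 1*0)) = -5124 + ((√6)² + 0)*(1 + ((√6)² + 0)) = -5124 + (6 + 0)*(1 + (6 + 0)) = -5124 + 6*(1 + 6) = -5124 + 6*7 = -5124 + 42 = -5082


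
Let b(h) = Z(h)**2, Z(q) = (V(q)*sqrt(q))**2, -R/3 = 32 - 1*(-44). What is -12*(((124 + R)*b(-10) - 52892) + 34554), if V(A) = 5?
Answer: 78220056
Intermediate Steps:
R = -228 (R = -3*(32 - 1*(-44)) = -3*(32 + 44) = -3*76 = -228)
Z(q) = 25*q (Z(q) = (5*sqrt(q))**2 = 25*q)
b(h) = 625*h**2 (b(h) = (25*h)**2 = 625*h**2)
-12*(((124 + R)*b(-10) - 52892) + 34554) = -12*(((124 - 228)*(625*(-10)**2) - 52892) + 34554) = -12*((-65000*100 - 52892) + 34554) = -12*((-104*62500 - 52892) + 34554) = -12*((-6500000 - 52892) + 34554) = -12*(-6552892 + 34554) = -12*(-6518338) = 78220056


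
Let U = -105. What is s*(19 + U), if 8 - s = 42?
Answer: 2924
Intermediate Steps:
s = -34 (s = 8 - 1*42 = 8 - 42 = -34)
s*(19 + U) = -34*(19 - 105) = -34*(-86) = 2924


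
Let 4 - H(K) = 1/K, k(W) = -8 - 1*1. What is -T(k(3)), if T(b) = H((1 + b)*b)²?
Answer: -82369/5184 ≈ -15.889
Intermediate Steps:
k(W) = -9 (k(W) = -8 - 1 = -9)
H(K) = 4 - 1/K
T(b) = (4 - 1/(b*(1 + b)))² (T(b) = (4 - 1/((1 + b)*b))² = (4 - 1/(b*(1 + b)))²)
-T(k(3)) = -(4 - 1/(-9*(1 - 9)))² = -(4 - 1*(-⅑)/(-8))² = -(4 - 1*(-⅑)*(-⅛))² = -(4 - 1/72)² = -(287/72)² = -1*82369/5184 = -82369/5184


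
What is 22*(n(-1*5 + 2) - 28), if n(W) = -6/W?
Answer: -572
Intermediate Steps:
22*(n(-1*5 + 2) - 28) = 22*(-6/(-1*5 + 2) - 28) = 22*(-6/(-5 + 2) - 28) = 22*(-6/(-3) - 28) = 22*(-6*(-⅓) - 28) = 22*(2 - 28) = 22*(-26) = -572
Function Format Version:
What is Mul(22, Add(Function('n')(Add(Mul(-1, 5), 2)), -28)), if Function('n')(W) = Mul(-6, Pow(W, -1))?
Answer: -572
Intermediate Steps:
Mul(22, Add(Function('n')(Add(Mul(-1, 5), 2)), -28)) = Mul(22, Add(Mul(-6, Pow(Add(Mul(-1, 5), 2), -1)), -28)) = Mul(22, Add(Mul(-6, Pow(Add(-5, 2), -1)), -28)) = Mul(22, Add(Mul(-6, Pow(-3, -1)), -28)) = Mul(22, Add(Mul(-6, Rational(-1, 3)), -28)) = Mul(22, Add(2, -28)) = Mul(22, -26) = -572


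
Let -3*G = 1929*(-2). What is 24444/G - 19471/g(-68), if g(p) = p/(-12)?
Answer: -37351785/10931 ≈ -3417.1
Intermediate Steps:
g(p) = -p/12 (g(p) = p*(-1/12) = -p/12)
G = 1286 (G = -643*(-2) = -1/3*(-3858) = 1286)
24444/G - 19471/g(-68) = 24444/1286 - 19471/((-1/12*(-68))) = 24444*(1/1286) - 19471/17/3 = 12222/643 - 19471*3/17 = 12222/643 - 58413/17 = -37351785/10931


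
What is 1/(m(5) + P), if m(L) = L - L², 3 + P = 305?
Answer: 1/282 ≈ 0.0035461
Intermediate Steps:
P = 302 (P = -3 + 305 = 302)
1/(m(5) + P) = 1/(5*(1 - 1*5) + 302) = 1/(5*(1 - 5) + 302) = 1/(5*(-4) + 302) = 1/(-20 + 302) = 1/282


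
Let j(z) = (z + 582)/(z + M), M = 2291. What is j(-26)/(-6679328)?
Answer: -139/3782169480 ≈ -3.6751e-8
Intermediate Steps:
j(z) = (582 + z)/(2291 + z) (j(z) = (z + 582)/(z + 2291) = (582 + z)/(2291 + z))
j(-26)/(-6679328) = ((582 - 26)/(2291 - 26))/(-6679328) = (556/2265)*(-1/6679328) = -139/3782169480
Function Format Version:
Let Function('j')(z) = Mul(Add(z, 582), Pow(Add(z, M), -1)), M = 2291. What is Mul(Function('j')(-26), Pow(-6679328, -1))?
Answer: Rational(-139, 3782169480) ≈ -3.6751e-8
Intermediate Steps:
Function('j')(z) = Mul(Pow(Add(2291, z), -1), Add(582, z)) (Function('j')(z) = Mul(Add(z, 582), Pow(Add(z, 2291), -1)) = Mul(Add(582, z), Pow(Add(2291, z), -1)) = Mul(Pow(Add(2291, z), -1), Add(582, z)))
Mul(Function('j')(-26), Pow(-6679328, -1)) = Mul(Mul(Pow(Add(2291, -26), -1), Add(582, -26)), Pow(-6679328, -1)) = Mul(Mul(Pow(2265, -1), 556), Rational(-1, 6679328)) = Mul(Mul(Rational(1, 2265), 556), Rational(-1, 6679328)) = Mul(Rational(556, 2265), Rational(-1, 6679328)) = Rational(-139, 3782169480)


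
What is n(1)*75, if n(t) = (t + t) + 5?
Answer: 525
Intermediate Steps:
n(t) = 5 + 2*t (n(t) = 2*t + 5 = 5 + 2*t)
n(1)*75 = (5 + 2*1)*75 = (5 + 2)*75 = 7*75 = 525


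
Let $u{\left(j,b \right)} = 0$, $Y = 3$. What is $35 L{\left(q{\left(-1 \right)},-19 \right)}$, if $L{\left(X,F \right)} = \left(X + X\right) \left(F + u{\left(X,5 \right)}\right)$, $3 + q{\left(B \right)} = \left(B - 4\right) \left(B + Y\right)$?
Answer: $17290$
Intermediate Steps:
$q{\left(B \right)} = -3 + \left(-4 + B\right) \left(3 + B\right)$ ($q{\left(B \right)} = -3 + \left(B - 4\right) \left(B + 3\right) = -3 + \left(-4 + B\right) \left(3 + B\right)$)
$L{\left(X,F \right)} = 2 F X$ ($L{\left(X,F \right)} = \left(X + X\right) \left(F + 0\right) = 2 X F = 2 F X$)
$35 L{\left(q{\left(-1 \right)},-19 \right)} = 35 \cdot 2 \left(-19\right) \left(-15 + \left(-1\right)^{2} - -1\right) = 35 \cdot 2 \left(-19\right) \left(-15 + 1 + 1\right) = 35 \cdot 2 \left(-19\right) \left(-13\right) = 35 \cdot 494 = 17290$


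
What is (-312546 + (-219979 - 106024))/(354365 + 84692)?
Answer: -638549/439057 ≈ -1.4544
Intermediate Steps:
(-312546 + (-219979 - 106024))/(354365 + 84692) = (-312546 - 326003)/439057 = -638549*1/439057 = -638549/439057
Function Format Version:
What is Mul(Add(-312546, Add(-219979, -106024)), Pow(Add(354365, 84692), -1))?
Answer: Rational(-638549, 439057) ≈ -1.4544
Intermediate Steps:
Mul(Add(-312546, Add(-219979, -106024)), Pow(Add(354365, 84692), -1)) = Mul(Add(-312546, -326003), Pow(439057, -1)) = Mul(-638549, Rational(1, 439057)) = Rational(-638549, 439057)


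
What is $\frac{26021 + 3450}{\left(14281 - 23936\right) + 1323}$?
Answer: $- \frac{29471}{8332} \approx -3.5371$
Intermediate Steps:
$\frac{26021 + 3450}{\left(14281 - 23936\right) + 1323} = \frac{29471}{\left(14281 - 23936\right) + 1323} = \frac{29471}{-9655 + 1323} = \frac{29471}{-8332} = 29471 \left(- \frac{1}{8332}\right) = - \frac{29471}{8332}$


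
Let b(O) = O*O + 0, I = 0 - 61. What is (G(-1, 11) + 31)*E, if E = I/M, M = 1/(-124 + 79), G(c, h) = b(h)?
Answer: 417240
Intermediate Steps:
I = -61
b(O) = O**2 (b(O) = O**2 + 0 = O**2)
G(c, h) = h**2
M = -1/45 (M = 1/(-45) = -1/45 ≈ -0.022222)
E = 2745 (E = -61/(-1/45) = -61*(-45) = 2745)
(G(-1, 11) + 31)*E = (11**2 + 31)*2745 = (121 + 31)*2745 = 152*2745 = 417240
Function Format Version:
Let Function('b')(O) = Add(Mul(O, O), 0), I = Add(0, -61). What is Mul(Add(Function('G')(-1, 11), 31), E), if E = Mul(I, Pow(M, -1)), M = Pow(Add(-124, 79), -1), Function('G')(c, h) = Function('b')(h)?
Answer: 417240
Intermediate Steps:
I = -61
Function('b')(O) = Pow(O, 2) (Function('b')(O) = Add(Pow(O, 2), 0) = Pow(O, 2))
Function('G')(c, h) = Pow(h, 2)
M = Rational(-1, 45) (M = Pow(-45, -1) = Rational(-1, 45) ≈ -0.022222)
E = 2745 (E = Mul(-61, Pow(Rational(-1, 45), -1)) = Mul(-61, -45) = 2745)
Mul(Add(Function('G')(-1, 11), 31), E) = Mul(Add(Pow(11, 2), 31), 2745) = Mul(Add(121, 31), 2745) = Mul(152, 2745) = 417240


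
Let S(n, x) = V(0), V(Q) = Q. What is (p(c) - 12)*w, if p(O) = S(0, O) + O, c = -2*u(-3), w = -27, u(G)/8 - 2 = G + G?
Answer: -1404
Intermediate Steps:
u(G) = 16 + 16*G (u(G) = 16 + 8*(G + G) = 16 + 8*(2*G) = 16 + 16*G)
S(n, x) = 0
c = 64 (c = -2*(16 + 16*(-3)) = -2*(16 - 48) = -2*(-32) = 64)
p(O) = O (p(O) = 0 + O = O)
(p(c) - 12)*w = (64 - 12)*(-27) = 52*(-27) = -1404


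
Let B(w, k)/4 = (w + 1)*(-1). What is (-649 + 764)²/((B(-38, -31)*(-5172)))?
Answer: -13225/765456 ≈ -0.017277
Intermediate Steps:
B(w, k) = -4 - 4*w (B(w, k) = 4*((w + 1)*(-1)) = 4*((1 + w)*(-1)) = 4*(-1 - w) = -4 - 4*w)
(-649 + 764)²/((B(-38, -31)*(-5172))) = (-649 + 764)²/(((-4 - 4*(-38))*(-5172))) = 115²/(((-4 + 152)*(-5172))) = 13225/((148*(-5172))) = 13225/(-765456) = 13225*(-1/765456) = -13225/765456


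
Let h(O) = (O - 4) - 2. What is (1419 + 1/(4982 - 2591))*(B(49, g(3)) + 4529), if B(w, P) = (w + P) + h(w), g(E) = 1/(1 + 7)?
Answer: 20904922045/3188 ≈ 6.5574e+6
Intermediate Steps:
h(O) = -6 + O (h(O) = (-4 + O) - 2 = -6 + O)
g(E) = ⅛ (g(E) = 1/8 = ⅛)
B(w, P) = -6 + P + 2*w (B(w, P) = (w + P) + (-6 + w) = (P + w) + (-6 + w) = -6 + P + 2*w)
(1419 + 1/(4982 - 2591))*(B(49, g(3)) + 4529) = (1419 + 1/(4982 - 2591))*((-6 + ⅛ + 2*49) + 4529) = (1419 + 1/2391)*((-6 + ⅛ + 98) + 4529) = (1419 + 1/2391)*(737/8 + 4529) = (3392830/2391)*(36969/8) = 20904922045/3188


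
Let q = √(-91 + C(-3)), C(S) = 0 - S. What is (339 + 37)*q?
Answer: 752*I*√22 ≈ 3527.2*I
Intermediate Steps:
C(S) = -S
q = 2*I*√22 (q = √(-91 - 1*(-3)) = √(-91 + 3) = √(-88) = 2*I*√22 ≈ 9.3808*I)
(339 + 37)*q = (339 + 37)*(2*I*√22) = 376*(2*I*√22) = 752*I*√22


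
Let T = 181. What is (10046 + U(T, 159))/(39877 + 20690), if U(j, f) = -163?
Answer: 9883/60567 ≈ 0.16317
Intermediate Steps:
(10046 + U(T, 159))/(39877 + 20690) = (10046 - 163)/(39877 + 20690) = 9883/60567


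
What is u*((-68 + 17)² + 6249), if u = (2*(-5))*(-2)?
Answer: 177000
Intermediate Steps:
u = 20 (u = -10*(-2) = 20)
u*((-68 + 17)² + 6249) = 20*((-68 + 17)² + 6249) = 20*((-51)² + 6249) = 20*(2601 + 6249) = 20*8850 = 177000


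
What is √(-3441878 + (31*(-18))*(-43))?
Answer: 2*I*√854471 ≈ 1848.8*I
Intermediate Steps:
√(-3441878 + (31*(-18))*(-43)) = √(-3441878 - 558*(-43)) = √(-3441878 + 23994) = √(-3417884) = 2*I*√854471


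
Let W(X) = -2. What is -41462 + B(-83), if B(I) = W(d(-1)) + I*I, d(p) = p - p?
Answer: -34575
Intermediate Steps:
d(p) = 0
B(I) = -2 + I² (B(I) = -2 + I*I = -2 + I²)
-41462 + B(-83) = -41462 + (-2 + (-83)²) = -41462 + (-2 + 6889) = -41462 + 6887 = -34575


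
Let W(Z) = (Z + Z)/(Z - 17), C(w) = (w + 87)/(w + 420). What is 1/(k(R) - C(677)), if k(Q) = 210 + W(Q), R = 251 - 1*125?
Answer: 119573/25303498 ≈ 0.0047256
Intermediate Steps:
R = 126 (R = 251 - 125 = 126)
C(w) = (87 + w)/(420 + w)
W(Z) = 2*Z/(-17 + Z) (W(Z) = (2*Z)/(-17 + Z) = 2*Z/(-17 + Z))
k(Q) = 210 + 2*Q/(-17 + Q)
1/(k(R) - C(677)) = 1/(2*(-1785 + 106*126)/(-17 + 126) - (87 + 677)/(420 + 677)) = 1/(2*(-1785 + 13356)/109 - 764/1097) = 1/(2*(1/109)*11571 - 764/1097) = 1/(23142/109 - 1*764/1097) = 1/(23142/109 - 764/1097) = 1/(25303498/119573) = 119573/25303498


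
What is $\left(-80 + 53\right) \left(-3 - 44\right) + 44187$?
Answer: $45456$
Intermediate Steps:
$\left(-80 + 53\right) \left(-3 - 44\right) + 44187 = - 27 \left(-3 - 44\right) + 44187 = \left(-27\right) \left(-47\right) + 44187 = 1269 + 44187 = 45456$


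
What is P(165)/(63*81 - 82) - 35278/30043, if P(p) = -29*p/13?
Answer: -188188973/150845903 ≈ -1.2476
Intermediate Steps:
P(p) = -29*p/13
P(165)/(63*81 - 82) - 35278/30043 = (-29/13*165)/(63*81 - 82) - 35278/30043 = -4785/(13*(5103 - 82)) - 35278*1/30043 = -4785/13/5021 - 35278/30043 = -4785/13*1/5021 - 35278/30043 = -4785/65273 - 35278/30043 = -188188973/150845903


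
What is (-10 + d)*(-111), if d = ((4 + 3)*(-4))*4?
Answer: 13542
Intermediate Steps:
d = -112 (d = (7*(-4))*4 = -28*4 = -112)
(-10 + d)*(-111) = (-10 - 112)*(-111) = -122*(-111) = 13542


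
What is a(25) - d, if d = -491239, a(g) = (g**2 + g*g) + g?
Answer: 492514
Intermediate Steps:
a(g) = g + 2*g**2 (a(g) = (g**2 + g**2) + g = 2*g**2 + g = g + 2*g**2)
a(25) - d = 25*(1 + 2*25) - 1*(-491239) = 25*(1 + 50) + 491239 = 25*51 + 491239 = 1275 + 491239 = 492514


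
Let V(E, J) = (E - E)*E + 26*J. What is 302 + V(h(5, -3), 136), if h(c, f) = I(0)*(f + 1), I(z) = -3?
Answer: 3838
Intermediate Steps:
h(c, f) = -3 - 3*f (h(c, f) = -3*(f + 1) = -3*(1 + f) = -3 - 3*f)
V(E, J) = 26*J (V(E, J) = 0*E + 26*J = 0 + 26*J = 26*J)
302 + V(h(5, -3), 136) = 302 + 26*136 = 302 + 3536 = 3838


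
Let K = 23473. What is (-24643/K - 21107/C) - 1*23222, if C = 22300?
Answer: -12156552117311/523447900 ≈ -23224.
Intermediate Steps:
(-24643/K - 21107/C) - 1*23222 = (-24643/23473 - 21107/22300) - 1*23222 = (-24643*1/23473 - 21107*1/22300) - 23222 = (-24643/23473 - 21107/22300) - 23222 = -1044983511/523447900 - 23222 = -12156552117311/523447900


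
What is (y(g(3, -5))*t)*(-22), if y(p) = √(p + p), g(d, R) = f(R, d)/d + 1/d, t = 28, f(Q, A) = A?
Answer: -1232*√6/3 ≈ -1005.9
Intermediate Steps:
g(d, R) = 1 + 1/d (g(d, R) = d/d + 1/d = 1 + 1/d)
y(p) = √2*√p (y(p) = √(2*p) = √2*√p)
(y(g(3, -5))*t)*(-22) = ((√2*√((1 + 3)/3))*28)*(-22) = ((√2*√((⅓)*4))*28)*(-22) = ((√2*√(4/3))*28)*(-22) = ((√2*(2*√3/3))*28)*(-22) = ((2*√6/3)*28)*(-22) = (56*√6/3)*(-22) = -1232*√6/3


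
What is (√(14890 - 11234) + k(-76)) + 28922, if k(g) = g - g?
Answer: 28922 + 2*√914 ≈ 28982.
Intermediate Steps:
k(g) = 0
(√(14890 - 11234) + k(-76)) + 28922 = (√(14890 - 11234) + 0) + 28922 = (√3656 + 0) + 28922 = (2*√914 + 0) + 28922 = 2*√914 + 28922 = 28922 + 2*√914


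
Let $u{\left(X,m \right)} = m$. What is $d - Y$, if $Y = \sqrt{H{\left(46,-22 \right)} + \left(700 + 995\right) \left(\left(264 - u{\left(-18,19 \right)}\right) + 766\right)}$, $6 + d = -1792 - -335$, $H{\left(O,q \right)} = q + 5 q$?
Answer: $-1463 - \sqrt{1713513} \approx -2772.0$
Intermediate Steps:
$H{\left(O,q \right)} = 6 q$
$d = -1463$ ($d = -6 - 1457 = -1463$)
$Y = \sqrt{1713513}$ ($Y = \sqrt{6 \left(-22\right) + \left(700 + 995\right) \left(\left(264 - 19\right) + 766\right)} = \sqrt{-132 + 1695 \left(\left(264 - 19\right) + 766\right)} = \sqrt{-132 + 1695 \left(245 + 766\right)} = \sqrt{-132 + 1695 \cdot 1011} = \sqrt{-132 + 1713645} = \sqrt{1713513} \approx 1309.0$)
$d - Y = -1463 - \sqrt{1713513}$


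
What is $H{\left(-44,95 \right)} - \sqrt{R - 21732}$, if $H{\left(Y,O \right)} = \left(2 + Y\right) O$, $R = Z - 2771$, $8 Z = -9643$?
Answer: $-3990 - \frac{i \sqrt{411334}}{4} \approx -3990.0 - 160.34 i$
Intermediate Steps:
$Z = - \frac{9643}{8}$ ($Z = \frac{1}{8} \left(-9643\right) = - \frac{9643}{8} \approx -1205.4$)
$R = - \frac{31811}{8}$ ($R = - \frac{9643}{8} - 2771 = - \frac{31811}{8} \approx -3976.4$)
$H{\left(Y,O \right)} = O \left(2 + Y\right)$
$H{\left(-44,95 \right)} - \sqrt{R - 21732} = 95 \left(2 - 44\right) - \sqrt{- \frac{31811}{8} - 21732} = 95 \left(-42\right) - \sqrt{- \frac{205667}{8}} = -3990 - \frac{i \sqrt{411334}}{4}$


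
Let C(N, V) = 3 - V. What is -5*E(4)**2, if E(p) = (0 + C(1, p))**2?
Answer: -5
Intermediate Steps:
E(p) = (3 - p)**2 (E(p) = (0 + (3 - p))**2 = (3 - p)**2)
-5*E(4)**2 = -5*(-3 + 4)**4 = -5*(1**2)**2 = -5*1**2 = -5*1 = -5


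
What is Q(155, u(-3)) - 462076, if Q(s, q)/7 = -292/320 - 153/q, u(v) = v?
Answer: -36938031/80 ≈ -4.6173e+5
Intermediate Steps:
Q(s, q) = -511/80 - 1071/q (Q(s, q) = 7*(-292/320 - 153/q) = 7*(-292*1/320 - 153/q) = 7*(-73/80 - 153/q) = -511/80 - 1071/q)
Q(155, u(-3)) - 462076 = (-511/80 - 1071/(-3)) - 462076 = (-511/80 - 1071*(-⅓)) - 462076 = (-511/80 + 357) - 462076 = 28049/80 - 462076 = -36938031/80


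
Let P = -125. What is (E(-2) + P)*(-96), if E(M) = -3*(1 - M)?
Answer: 12864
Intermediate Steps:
E(M) = -3 + 3*M
(E(-2) + P)*(-96) = ((-3 + 3*(-2)) - 125)*(-96) = ((-3 - 6) - 125)*(-96) = (-9 - 125)*(-96) = -134*(-96) = 12864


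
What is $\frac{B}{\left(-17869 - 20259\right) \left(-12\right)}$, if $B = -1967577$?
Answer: $- \frac{655859}{152512} \approx -4.3004$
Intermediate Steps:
$\frac{B}{\left(-17869 - 20259\right) \left(-12\right)} = - \frac{1967577}{\left(-17869 - 20259\right) \left(-12\right)} = - \frac{1967577}{\left(-38128\right) \left(-12\right)} = - \frac{1967577}{457536} = \left(-1967577\right) \frac{1}{457536} = - \frac{655859}{152512}$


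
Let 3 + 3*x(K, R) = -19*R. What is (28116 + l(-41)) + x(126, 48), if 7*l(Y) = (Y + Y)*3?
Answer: 194431/7 ≈ 27776.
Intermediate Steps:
x(K, R) = -1 - 19*R/3 (x(K, R) = -1 + (-19*R)/3 = -1 - 19*R/3)
l(Y) = 6*Y/7 (l(Y) = ((Y + Y)*3)/7 = ((2*Y)*3)/7 = (6*Y)/7 = 6*Y/7)
(28116 + l(-41)) + x(126, 48) = (28116 + (6/7)*(-41)) + (-1 - 19/3*48) = (28116 - 246/7) + (-1 - 304) = 196566/7 - 305 = 194431/7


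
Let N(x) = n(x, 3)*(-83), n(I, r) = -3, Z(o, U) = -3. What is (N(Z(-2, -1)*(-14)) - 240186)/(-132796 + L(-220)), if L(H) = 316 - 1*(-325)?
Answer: 239937/132155 ≈ 1.8156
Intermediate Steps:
L(H) = 641 (L(H) = 316 + 325 = 641)
N(x) = 249 (N(x) = -3*(-83) = 249)
(N(Z(-2, -1)*(-14)) - 240186)/(-132796 + L(-220)) = (249 - 240186)/(-132796 + 641) = -239937/(-132155) = -239937*(-1/132155) = 239937/132155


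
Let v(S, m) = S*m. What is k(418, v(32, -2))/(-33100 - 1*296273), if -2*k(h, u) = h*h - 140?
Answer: 87292/329373 ≈ 0.26502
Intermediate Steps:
k(h, u) = 70 - h**2/2 (k(h, u) = -(h*h - 140)/2 = -(h**2 - 140)/2 = -(-140 + h**2)/2 = 70 - h**2/2)
k(418, v(32, -2))/(-33100 - 1*296273) = (70 - 1/2*418**2)/(-33100 - 1*296273) = (70 - 1/2*174724)/(-33100 - 296273) = (70 - 87362)/(-329373) = -87292*(-1/329373) = 87292/329373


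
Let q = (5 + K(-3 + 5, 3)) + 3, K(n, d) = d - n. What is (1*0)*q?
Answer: 0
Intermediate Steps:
q = 9 (q = (5 + (3 - (-3 + 5))) + 3 = (5 + (3 - 1*2)) + 3 = (5 + (3 - 2)) + 3 = (5 + 1) + 3 = 6 + 3 = 9)
(1*0)*q = (1*0)*9 = 0*9 = 0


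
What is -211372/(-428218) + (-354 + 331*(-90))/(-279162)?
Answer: 856133734/1423121349 ≈ 0.60159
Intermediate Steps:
-211372/(-428218) + (-354 + 331*(-90))/(-279162) = -211372*(-1/428218) + (-354 - 29790)*(-1/279162) = 15098/30587 - 30144*(-1/279162) = 15098/30587 + 5024/46527 = 856133734/1423121349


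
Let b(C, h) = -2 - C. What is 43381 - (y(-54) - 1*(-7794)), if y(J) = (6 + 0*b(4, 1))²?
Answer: 35551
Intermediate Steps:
y(J) = 36 (y(J) = (6 + 0*(-2 - 1*4))² = (6 + 0*(-2 - 4))² = (6 + 0*(-6))² = (6 + 0)² = 6² = 36)
43381 - (y(-54) - 1*(-7794)) = 43381 - (36 - 1*(-7794)) = 43381 - (36 + 7794) = 43381 - 1*7830 = 43381 - 7830 = 35551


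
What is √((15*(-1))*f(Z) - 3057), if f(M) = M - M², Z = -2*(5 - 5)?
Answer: I*√3057 ≈ 55.29*I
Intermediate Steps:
Z = 0 (Z = -2*0 = 0)
√((15*(-1))*f(Z) - 3057) = √((15*(-1))*(0*(1 - 1*0)) - 3057) = √(-0*(1 + 0) - 3057) = √(-0 - 3057) = √(-15*0 - 3057) = √(0 - 3057) = √(-3057) = I*√3057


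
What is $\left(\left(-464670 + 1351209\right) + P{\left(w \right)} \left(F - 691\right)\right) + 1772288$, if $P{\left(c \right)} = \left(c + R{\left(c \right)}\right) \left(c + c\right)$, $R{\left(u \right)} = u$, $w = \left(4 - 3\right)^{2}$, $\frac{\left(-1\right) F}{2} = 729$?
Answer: $2650231$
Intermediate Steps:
$F = -1458$ ($F = \left(-2\right) 729 = -1458$)
$w = 1$ ($w = 1^{2} = 1$)
$P{\left(c \right)} = 4 c^{2}$ ($P{\left(c \right)} = \left(c + c\right) \left(c + c\right) = 2 c 2 c = 4 c^{2}$)
$\left(\left(-464670 + 1351209\right) + P{\left(w \right)} \left(F - 691\right)\right) + 1772288 = \left(\left(-464670 + 1351209\right) + 4 \cdot 1^{2} \left(-1458 - 691\right)\right) + 1772288 = \left(886539 + 4 \cdot 1 \left(-2149\right)\right) + 1772288 = \left(886539 + 4 \left(-2149\right)\right) + 1772288 = \left(886539 - 8596\right) + 1772288 = 877943 + 1772288 = 2650231$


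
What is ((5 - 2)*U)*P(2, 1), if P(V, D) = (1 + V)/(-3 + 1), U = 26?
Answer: -117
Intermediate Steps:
P(V, D) = -1/2 - V/2 (P(V, D) = (1 + V)/(-2) = (1 + V)*(-1/2) = -1/2 - V/2)
((5 - 2)*U)*P(2, 1) = ((5 - 2)*26)*(-1/2 - 1/2*2) = (3*26)*(-1/2 - 1) = 78*(-3/2) = -117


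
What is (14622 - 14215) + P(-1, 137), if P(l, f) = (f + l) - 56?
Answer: 487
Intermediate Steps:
P(l, f) = -56 + f + l
(14622 - 14215) + P(-1, 137) = (14622 - 14215) + (-56 + 137 - 1) = 407 + 80 = 487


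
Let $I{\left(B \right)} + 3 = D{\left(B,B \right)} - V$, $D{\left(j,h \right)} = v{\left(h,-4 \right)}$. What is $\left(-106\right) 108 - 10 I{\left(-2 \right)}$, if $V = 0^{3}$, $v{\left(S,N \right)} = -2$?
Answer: $-11398$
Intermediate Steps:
$V = 0$
$D{\left(j,h \right)} = -2$
$I{\left(B \right)} = -5$ ($I{\left(B \right)} = -3 - 2 = -5$)
$\left(-106\right) 108 - 10 I{\left(-2 \right)} = \left(-106\right) 108 - -50 = -11448 + 50 = -11398$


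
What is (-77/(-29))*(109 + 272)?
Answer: 29337/29 ≈ 1011.6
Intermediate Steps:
(-77/(-29))*(109 + 272) = -77*(-1/29)*381 = (77/29)*381 = 29337/29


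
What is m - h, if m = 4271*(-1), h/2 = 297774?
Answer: -599819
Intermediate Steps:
h = 595548 (h = 2*297774 = 595548)
m = -4271
m - h = -4271 - 1*595548 = -4271 - 595548 = -599819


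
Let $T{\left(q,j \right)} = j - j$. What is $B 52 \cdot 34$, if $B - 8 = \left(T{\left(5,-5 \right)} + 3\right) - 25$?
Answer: $-24752$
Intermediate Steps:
$T{\left(q,j \right)} = 0$
$B = -14$ ($B = 8 + \left(\left(0 + 3\right) - 25\right) = 8 + \left(3 - 25\right) = 8 - 22 = -14$)
$B 52 \cdot 34 = \left(-14\right) 52 \cdot 34 = \left(-728\right) 34 = -24752$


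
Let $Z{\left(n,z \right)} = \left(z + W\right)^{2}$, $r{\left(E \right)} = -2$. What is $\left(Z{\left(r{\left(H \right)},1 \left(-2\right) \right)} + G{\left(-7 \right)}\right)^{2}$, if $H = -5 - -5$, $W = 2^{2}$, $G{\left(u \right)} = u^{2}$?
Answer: $2809$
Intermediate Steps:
$W = 4$
$H = 0$ ($H = -5 + 5 = 0$)
$Z{\left(n,z \right)} = \left(4 + z\right)^{2}$ ($Z{\left(n,z \right)} = \left(z + 4\right)^{2} = \left(4 + z\right)^{2}$)
$\left(Z{\left(r{\left(H \right)},1 \left(-2\right) \right)} + G{\left(-7 \right)}\right)^{2} = \left(\left(4 + 1 \left(-2\right)\right)^{2} + \left(-7\right)^{2}\right)^{2} = \left(\left(4 - 2\right)^{2} + 49\right)^{2} = \left(2^{2} + 49\right)^{2} = \left(4 + 49\right)^{2} = 53^{2} = 2809$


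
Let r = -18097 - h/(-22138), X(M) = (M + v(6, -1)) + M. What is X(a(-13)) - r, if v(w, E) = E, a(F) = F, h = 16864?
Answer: 200008398/11069 ≈ 18069.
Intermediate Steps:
X(M) = -1 + 2*M (X(M) = (M - 1) + M = (-1 + M) + M = -1 + 2*M)
r = -200307261/11069 (r = -18097 - 16864/(-22138) = -18097 - 16864*(-1)/22138 = -18097 - 1*(-8432/11069) = -18097 + 8432/11069 = -200307261/11069 ≈ -18096.)
X(a(-13)) - r = (-1 + 2*(-13)) - 1*(-200307261/11069) = (-1 - 26) + 200307261/11069 = -27 + 200307261/11069 = 200008398/11069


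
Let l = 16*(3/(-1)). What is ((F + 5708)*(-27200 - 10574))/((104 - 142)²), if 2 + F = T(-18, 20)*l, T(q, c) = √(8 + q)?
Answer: -53884611/361 + 453288*I*√10/361 ≈ -1.4926e+5 + 3970.7*I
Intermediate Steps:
l = -48 (l = 16*(3*(-1)) = 16*(-3) = -48)
F = -2 - 48*I*√10 (F = -2 + √(8 - 18)*(-48) = -2 + √(-10)*(-48) = -2 + (I*√10)*(-48) = -2 - 48*I*√10 ≈ -2.0 - 151.79*I)
((F + 5708)*(-27200 - 10574))/((104 - 142)²) = (((-2 - 48*I*√10) + 5708)*(-27200 - 10574))/((104 - 142)²) = ((5706 - 48*I*√10)*(-37774))/((-38)²) = (-215538444 + 1813152*I*√10)/1444 = (-215538444 + 1813152*I*√10)*(1/1444) = -53884611/361 + 453288*I*√10/361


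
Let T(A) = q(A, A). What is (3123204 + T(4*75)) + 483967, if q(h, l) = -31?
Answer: 3607140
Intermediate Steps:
T(A) = -31
(3123204 + T(4*75)) + 483967 = (3123204 - 31) + 483967 = 3123173 + 483967 = 3607140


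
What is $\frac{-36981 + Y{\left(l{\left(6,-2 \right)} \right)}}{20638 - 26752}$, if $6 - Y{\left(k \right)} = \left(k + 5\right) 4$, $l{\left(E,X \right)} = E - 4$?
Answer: $\frac{37003}{6114} \approx 6.0522$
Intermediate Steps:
$l{\left(E,X \right)} = -4 + E$
$Y{\left(k \right)} = -14 - 4 k$ ($Y{\left(k \right)} = 6 - \left(k + 5\right) 4 = 6 - \left(5 + k\right) 4 = 6 - \left(20 + 4 k\right) = -14 - 4 k$)
$\frac{-36981 + Y{\left(l{\left(6,-2 \right)} \right)}}{20638 - 26752} = \frac{-36981 - \left(14 + 4 \left(-4 + 6\right)\right)}{20638 - 26752} = \frac{-36981 - 22}{-6114} = \left(-36981 - 22\right) \left(- \frac{1}{6114}\right) = \left(-37003\right) \left(- \frac{1}{6114}\right) = \frac{37003}{6114}$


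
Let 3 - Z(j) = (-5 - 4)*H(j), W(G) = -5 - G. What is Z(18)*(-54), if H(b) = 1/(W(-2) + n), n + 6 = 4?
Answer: -324/5 ≈ -64.800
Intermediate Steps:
n = -2 (n = -6 + 4 = -2)
H(b) = -⅕ (H(b) = 1/((-5 - 1*(-2)) - 2) = 1/((-5 + 2) - 2) = 1/(-3 - 2) = 1/(-5) = -⅕)
Z(j) = 6/5 (Z(j) = 3 - (-5 - 4)*(-1)/5 = 3 - (-9)*(-1)/5 = 3 - 1*9/5 = 3 - 9/5 = 6/5)
Z(18)*(-54) = (6/5)*(-54) = -324/5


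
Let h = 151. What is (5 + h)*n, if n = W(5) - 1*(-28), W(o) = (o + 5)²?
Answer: 19968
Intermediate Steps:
W(o) = (5 + o)²
n = 128 (n = (5 + 5)² - 1*(-28) = 10² + 28 = 100 + 28 = 128)
(5 + h)*n = (5 + 151)*128 = 156*128 = 19968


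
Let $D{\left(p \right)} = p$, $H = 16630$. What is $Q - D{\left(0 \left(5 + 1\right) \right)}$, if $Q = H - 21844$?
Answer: $-5214$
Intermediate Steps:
$Q = -5214$ ($Q = 16630 - 21844 = -5214$)
$Q - D{\left(0 \left(5 + 1\right) \right)} = -5214 - 0 \left(5 + 1\right) = -5214 - 0 \cdot 6 = -5214 - 0 = -5214 + 0 = -5214$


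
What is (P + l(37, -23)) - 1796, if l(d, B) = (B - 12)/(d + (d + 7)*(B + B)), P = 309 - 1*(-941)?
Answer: -1084867/1987 ≈ -545.98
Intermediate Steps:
P = 1250 (P = 309 + 941 = 1250)
l(d, B) = (-12 + B)/(d + 2*B*(7 + d)) (l(d, B) = (-12 + B)/(d + (7 + d)*(2*B)) = (-12 + B)/(d + 2*B*(7 + d)))
(P + l(37, -23)) - 1796 = (1250 + (-12 - 23)/(37 + 14*(-23) + 2*(-23)*37)) - 1796 = (1250 - 35/(37 - 322 - 1702)) - 1796 = (1250 - 35/(-1987)) - 1796 = (1250 - 1/1987*(-35)) - 1796 = (1250 + 35/1987) - 1796 = 2483785/1987 - 1796 = -1084867/1987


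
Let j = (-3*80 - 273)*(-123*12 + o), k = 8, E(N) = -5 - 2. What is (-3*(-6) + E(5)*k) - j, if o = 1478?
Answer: 988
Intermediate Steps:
E(N) = -7
j = -1026 (j = (-3*80 - 273)*(-123*12 + 1478) = (-240 - 273)*(-1476 + 1478) = -513*2 = -1026)
(-3*(-6) + E(5)*k) - j = (-3*(-6) - 7*8) - 1*(-1026) = (18 - 56) + 1026 = -38 + 1026 = 988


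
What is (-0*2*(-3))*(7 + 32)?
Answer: 0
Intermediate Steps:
(-0*2*(-3))*(7 + 32) = -0*(-3)*39 = -1*0*39 = 0*39 = 0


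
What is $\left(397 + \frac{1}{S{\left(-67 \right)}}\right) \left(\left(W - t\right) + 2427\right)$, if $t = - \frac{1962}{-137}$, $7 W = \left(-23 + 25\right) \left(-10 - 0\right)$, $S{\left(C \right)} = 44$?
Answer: $\frac{40371190911}{42196} \approx 9.5675 \cdot 10^{5}$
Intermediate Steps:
$W = - \frac{20}{7}$ ($W = \frac{\left(-23 + 25\right) \left(-10 - 0\right)}{7} = \frac{2 \left(-10 + 0\right)}{7} = \frac{2 \left(-10\right)}{7} = \frac{1}{7} \left(-20\right) = - \frac{20}{7} \approx -2.8571$)
$t = \frac{1962}{137}$ ($t = \left(-1962\right) \left(- \frac{1}{137}\right) = \frac{1962}{137} \approx 14.321$)
$\left(397 + \frac{1}{S{\left(-67 \right)}}\right) \left(\left(W - t\right) + 2427\right) = \left(397 + \frac{1}{44}\right) \left(\left(- \frac{20}{7} - \frac{1962}{137}\right) + 2427\right) = \frac{17469 \left(- \frac{16474}{959} + 2427\right)}{44} = \frac{17469}{44} \cdot \frac{2311019}{959} = \frac{40371190911}{42196}$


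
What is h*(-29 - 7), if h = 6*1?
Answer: -216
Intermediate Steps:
h = 6
h*(-29 - 7) = 6*(-29 - 7) = 6*(-36) = -216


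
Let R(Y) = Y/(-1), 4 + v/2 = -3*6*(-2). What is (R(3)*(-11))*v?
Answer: 2112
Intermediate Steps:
v = 64 (v = -8 + 2*(-3*6*(-2)) = -8 + 2*(-18*(-2)) = -8 + 2*36 = -8 + 72 = 64)
R(Y) = -Y (R(Y) = Y*(-1) = -Y)
(R(3)*(-11))*v = (-1*3*(-11))*64 = -3*(-11)*64 = 33*64 = 2112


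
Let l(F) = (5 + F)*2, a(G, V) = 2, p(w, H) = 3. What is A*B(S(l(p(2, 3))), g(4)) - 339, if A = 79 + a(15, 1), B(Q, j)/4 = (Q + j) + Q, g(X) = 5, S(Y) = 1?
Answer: 1929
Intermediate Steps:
l(F) = 10 + 2*F
B(Q, j) = 4*j + 8*Q (B(Q, j) = 4*((Q + j) + Q) = 4*(j + 2*Q) = 4*j + 8*Q)
A = 81 (A = 79 + 2 = 81)
A*B(S(l(p(2, 3))), g(4)) - 339 = 81*(4*5 + 8*1) - 339 = 81*(20 + 8) - 339 = 81*28 - 339 = 2268 - 339 = 1929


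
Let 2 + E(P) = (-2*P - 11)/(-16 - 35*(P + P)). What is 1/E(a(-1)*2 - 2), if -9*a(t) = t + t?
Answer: -836/1743 ≈ -0.47963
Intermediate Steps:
a(t) = -2*t/9 (a(t) = -(t + t)/9 = -2*t/9)
E(P) = -2 + (-11 - 2*P)/(-16 - 70*P) (E(P) = -2 + (-2*P - 11)/(-16 - 35*(P + P)) = -2 + (-11 - 2*P)/(-16 - 70*P))
1/E(a(-1)*2 - 2) = 1/(3*(-7 - 46*(-2/9*(-1)*2 - 2))/(2*(8 + 35*(-2/9*(-1)*2 - 2)))) = 1/(3*(-7 - 46*((2/9)*2 - 2))/(2*(8 + 35*((2/9)*2 - 2)))) = 1/(3*(-7 - 46*(4/9 - 2))/(2*(8 + 35*(4/9 - 2)))) = 1/(3*(-7 - 46*(-14/9))/(2*(8 + 35*(-14/9)))) = 1/(3*(-7 + 644/9)/(2*(8 - 490/9))) = 1/((3/2)*(581/9)/(-418/9)) = 1/((3/2)*(-9/418)*(581/9)) = 1/(-1743/836) = -836/1743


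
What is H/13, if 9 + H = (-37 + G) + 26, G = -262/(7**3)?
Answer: -7122/4459 ≈ -1.5972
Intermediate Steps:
G = -262/343 ≈ -0.76385
H = -7122/343 (H = -9 + ((-37 - 262/343) + 26) = -9 + (-12953/343 + 26) = -9 - 4035/343 = -7122/343 ≈ -20.764)
H/13 = -7122/343/13 = -7122/343*1/13 = -7122/4459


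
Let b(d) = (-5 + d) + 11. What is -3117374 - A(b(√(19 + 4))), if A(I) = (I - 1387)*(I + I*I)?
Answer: -3027908 + 17888*√23 ≈ -2.9421e+6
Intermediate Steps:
b(d) = 6 + d
A(I) = (-1387 + I)*(I + I²)
-3117374 - A(b(√(19 + 4))) = -3117374 - (6 + √(19 + 4))*(-1387 + (6 + √(19 + 4))² - 1386*(6 + √(19 + 4))) = -3117374 - (6 + √23)*(-1387 + (6 + √23)² - 1386*(6 + √23)) = -3117374 - (6 + √23)*(-1387 + (6 + √23)² + (-8316 - 1386*√23)) = -3117374 - (6 + √23)*(-9703 + (6 + √23)² - 1386*√23)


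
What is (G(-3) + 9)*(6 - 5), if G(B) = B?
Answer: 6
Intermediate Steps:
(G(-3) + 9)*(6 - 5) = (-3 + 9)*(6 - 5) = 6*1 = 6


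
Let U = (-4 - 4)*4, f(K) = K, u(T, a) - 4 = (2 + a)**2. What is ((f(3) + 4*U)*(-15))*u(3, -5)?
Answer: 24375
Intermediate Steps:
u(T, a) = 4 + (2 + a)**2
U = -32 (U = -8*4 = -32)
((f(3) + 4*U)*(-15))*u(3, -5) = ((3 + 4*(-32))*(-15))*(4 + (2 - 5)**2) = ((3 - 128)*(-15))*(4 + (-3)**2) = (-125*(-15))*(4 + 9) = 1875*13 = 24375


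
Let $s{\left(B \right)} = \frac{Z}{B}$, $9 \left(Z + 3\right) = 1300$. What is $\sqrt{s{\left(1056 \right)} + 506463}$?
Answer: $\frac{25 \sqrt{508297746}}{792} \approx 711.66$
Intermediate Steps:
$Z = \frac{1273}{9}$ ($Z = -3 + \frac{1}{9} \cdot 1300 = -3 + \frac{1300}{9} = \frac{1273}{9} \approx 141.44$)
$s{\left(B \right)} = \frac{1273}{9 B}$
$\sqrt{s{\left(1056 \right)} + 506463} = \sqrt{\frac{1273}{9 \cdot 1056} + 506463} = \sqrt{\frac{1273}{9} \cdot \frac{1}{1056} + 506463} = \sqrt{\frac{1273}{9504} + 506463} = \sqrt{\frac{4813425625}{9504}} = \frac{25 \sqrt{508297746}}{792}$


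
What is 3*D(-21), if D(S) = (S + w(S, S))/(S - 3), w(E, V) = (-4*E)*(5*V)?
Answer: 8841/8 ≈ 1105.1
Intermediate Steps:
w(E, V) = -20*E*V
D(S) = (S - 20*S²)/(-3 + S) (D(S) = (S - 20*S*S)/(S - 3) = (S - 20*S²)/(-3 + S))
3*D(-21) = 3*(-21*(1 - 20*(-21))/(-3 - 21)) = 3*(-21*(1 + 420)/(-24)) = 3*(-21*(-1/24)*421) = 3*(2947/8) = 8841/8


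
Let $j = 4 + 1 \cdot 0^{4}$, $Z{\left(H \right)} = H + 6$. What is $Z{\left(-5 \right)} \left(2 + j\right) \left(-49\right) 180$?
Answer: $-52920$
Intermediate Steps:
$Z{\left(H \right)} = 6 + H$
$j = 4$ ($j = 4 + 1 \cdot 0 = 4 + 0 = 4$)
$Z{\left(-5 \right)} \left(2 + j\right) \left(-49\right) 180 = \left(6 - 5\right) \left(2 + 4\right) \left(-49\right) 180 = 1 \cdot 6 \left(-49\right) 180 = 6 \left(-49\right) 180 = \left(-294\right) 180 = -52920$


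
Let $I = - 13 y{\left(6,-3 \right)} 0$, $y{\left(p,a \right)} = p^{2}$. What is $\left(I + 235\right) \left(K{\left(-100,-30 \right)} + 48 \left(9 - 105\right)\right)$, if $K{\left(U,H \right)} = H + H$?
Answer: $-1096980$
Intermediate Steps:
$K{\left(U,H \right)} = 2 H$
$I = 0$ ($I = - 13 \cdot 6^{2} \cdot 0 = \left(-13\right) 36 \cdot 0 = \left(-468\right) 0 = 0$)
$\left(I + 235\right) \left(K{\left(-100,-30 \right)} + 48 \left(9 - 105\right)\right) = \left(0 + 235\right) \left(2 \left(-30\right) + 48 \left(9 - 105\right)\right) = 235 \left(-60 + 48 \left(-96\right)\right) = 235 \left(-60 - 4608\right) = 235 \left(-4668\right) = -1096980$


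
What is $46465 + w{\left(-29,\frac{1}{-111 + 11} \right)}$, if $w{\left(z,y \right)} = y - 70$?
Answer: $\frac{4639499}{100} \approx 46395.0$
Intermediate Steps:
$w{\left(z,y \right)} = -70 + y$
$46465 + w{\left(-29,\frac{1}{-111 + 11} \right)} = 46465 - \left(70 - \frac{1}{-111 + 11}\right) = 46465 - \left(70 - \frac{1}{-100}\right) = 46465 - \frac{7001}{100} = \frac{4639499}{100}$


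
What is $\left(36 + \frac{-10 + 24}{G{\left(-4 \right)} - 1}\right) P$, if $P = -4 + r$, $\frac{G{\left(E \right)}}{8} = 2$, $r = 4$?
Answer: $0$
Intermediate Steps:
$G{\left(E \right)} = 16$ ($G{\left(E \right)} = 8 \cdot 2 = 16$)
$P = 0$ ($P = -4 + 4 = 0$)
$\left(36 + \frac{-10 + 24}{G{\left(-4 \right)} - 1}\right) P = \left(36 + \frac{-10 + 24}{16 - 1}\right) 0 = \left(36 + \frac{14}{15}\right) 0 = \frac{554}{15} \cdot 0 = 0$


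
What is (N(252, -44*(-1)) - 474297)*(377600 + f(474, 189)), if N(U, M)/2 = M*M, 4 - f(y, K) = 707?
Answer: -177301771225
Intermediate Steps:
f(y, K) = -703 (f(y, K) = 4 - 1*707 = 4 - 707 = -703)
N(U, M) = 2*M**2 (N(U, M) = 2*(M*M) = 2*M**2)
(N(252, -44*(-1)) - 474297)*(377600 + f(474, 189)) = (2*(-44*(-1))**2 - 474297)*(377600 - 703) = (2*44**2 - 474297)*376897 = (2*1936 - 474297)*376897 = (3872 - 474297)*376897 = -470425*376897 = -177301771225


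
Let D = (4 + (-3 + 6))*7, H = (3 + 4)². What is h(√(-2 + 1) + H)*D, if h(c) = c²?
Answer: 117600 + 4802*I ≈ 1.176e+5 + 4802.0*I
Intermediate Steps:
H = 49 (H = 7² = 49)
D = 49 (D = (4 + 3)*7 = 7*7 = 49)
h(√(-2 + 1) + H)*D = (√(-2 + 1) + 49)²*49 = (√(-1) + 49)²*49 = (I + 49)²*49 = (49 + I)²*49 = 49*(49 + I)²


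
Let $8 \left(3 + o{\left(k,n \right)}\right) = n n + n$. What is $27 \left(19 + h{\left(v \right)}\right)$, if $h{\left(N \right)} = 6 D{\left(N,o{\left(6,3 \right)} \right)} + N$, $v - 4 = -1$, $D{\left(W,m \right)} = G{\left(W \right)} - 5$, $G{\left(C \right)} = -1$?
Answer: $-378$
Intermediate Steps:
$o{\left(k,n \right)} = -3 + \frac{n}{8} + \frac{n^{2}}{8}$ ($o{\left(k,n \right)} = -3 + \frac{n n + n}{8} = -3 + \frac{n^{2} + n}{8} = -3 + \frac{n + n^{2}}{8} = -3 + \left(\frac{n}{8} + \frac{n^{2}}{8}\right) = -3 + \frac{n}{8} + \frac{n^{2}}{8}$)
$D{\left(W,m \right)} = -6$ ($D{\left(W,m \right)} = -1 - 5 = -6$)
$v = 3$ ($v = 4 - 1 = 3$)
$h{\left(N \right)} = -36 + N$ ($h{\left(N \right)} = 6 \left(-6\right) + N = -36 + N$)
$27 \left(19 + h{\left(v \right)}\right) = 27 \left(19 + \left(-36 + 3\right)\right) = 27 \left(19 - 33\right) = 27 \left(-14\right) = -378$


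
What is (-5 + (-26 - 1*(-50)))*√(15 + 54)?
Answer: 19*√69 ≈ 157.83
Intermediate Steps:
(-5 + (-26 - 1*(-50)))*√(15 + 54) = (-5 + (-26 + 50))*√69 = (-5 + 24)*√69 = 19*√69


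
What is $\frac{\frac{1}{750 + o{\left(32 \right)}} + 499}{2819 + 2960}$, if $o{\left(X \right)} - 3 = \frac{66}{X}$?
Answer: $\frac{6028435}{69816099} \approx 0.086347$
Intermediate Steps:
$o{\left(X \right)} = 3 + \frac{66}{X}$
$\frac{\frac{1}{750 + o{\left(32 \right)}} + 499}{2819 + 2960} = \frac{\frac{1}{750 + \left(3 + \frac{66}{32}\right)} + 499}{2819 + 2960} = \frac{\frac{1}{750 + \left(3 + 66 \cdot \frac{1}{32}\right)} + 499}{5779} = \left(\frac{1}{750 + \left(3 + \frac{33}{16}\right)} + 499\right) \frac{1}{5779} = \left(\frac{1}{750 + \frac{81}{16}} + 499\right) \frac{1}{5779} = \left(\frac{1}{\frac{12081}{16}} + 499\right) \frac{1}{5779} = \left(\frac{16}{12081} + 499\right) \frac{1}{5779} = \frac{6028435}{12081} \cdot \frac{1}{5779} = \frac{6028435}{69816099}$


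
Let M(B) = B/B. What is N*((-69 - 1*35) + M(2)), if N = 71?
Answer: -7313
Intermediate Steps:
M(B) = 1
N*((-69 - 1*35) + M(2)) = 71*((-69 - 1*35) + 1) = 71*((-69 - 35) + 1) = 71*(-104 + 1) = 71*(-103) = -7313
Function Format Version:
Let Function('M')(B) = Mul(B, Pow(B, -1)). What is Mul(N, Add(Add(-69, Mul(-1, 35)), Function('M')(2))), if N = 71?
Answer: -7313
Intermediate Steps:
Function('M')(B) = 1
Mul(N, Add(Add(-69, Mul(-1, 35)), Function('M')(2))) = Mul(71, Add(Add(-69, Mul(-1, 35)), 1)) = Mul(71, Add(Add(-69, -35), 1)) = Mul(71, Add(-104, 1)) = Mul(71, -103) = -7313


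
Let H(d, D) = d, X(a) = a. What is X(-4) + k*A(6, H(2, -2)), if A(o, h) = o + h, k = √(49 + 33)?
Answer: -4 + 8*√82 ≈ 68.443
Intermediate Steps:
k = √82 ≈ 9.0554
A(o, h) = h + o
X(-4) + k*A(6, H(2, -2)) = -4 + √82*(2 + 6) = -4 + √82*8 = -4 + 8*√82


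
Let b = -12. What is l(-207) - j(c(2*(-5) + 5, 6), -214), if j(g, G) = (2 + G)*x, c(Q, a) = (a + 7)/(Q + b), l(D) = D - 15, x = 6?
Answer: 1050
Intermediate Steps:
l(D) = -15 + D
c(Q, a) = (7 + a)/(-12 + Q) (c(Q, a) = (a + 7)/(Q - 12) = (7 + a)/(-12 + Q))
j(g, G) = 12 + 6*G (j(g, G) = (2 + G)*6 = 12 + 6*G)
l(-207) - j(c(2*(-5) + 5, 6), -214) = (-15 - 207) - (12 + 6*(-214)) = -222 - (12 - 1284) = -222 - 1*(-1272) = -222 + 1272 = 1050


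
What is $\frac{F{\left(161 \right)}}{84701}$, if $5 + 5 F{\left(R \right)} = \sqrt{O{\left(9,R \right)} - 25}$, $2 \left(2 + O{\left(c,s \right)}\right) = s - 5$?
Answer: $- \frac{1}{84701} + \frac{\sqrt{51}}{423505} \approx 5.0564 \cdot 10^{-6}$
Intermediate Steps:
$O{\left(c,s \right)} = - \frac{9}{2} + \frac{s}{2}$ ($O{\left(c,s \right)} = -2 + \frac{s - 5}{2} = -2 + \frac{-5 + s}{2} = -2 + \left(- \frac{5}{2} + \frac{s}{2}\right) = - \frac{9}{2} + \frac{s}{2}$)
$F{\left(R \right)} = -1 + \frac{\sqrt{- \frac{59}{2} + \frac{R}{2}}}{5}$ ($F{\left(R \right)} = -1 + \frac{\sqrt{\left(- \frac{9}{2} + \frac{R}{2}\right) - 25}}{5} = -1 + \frac{\sqrt{- \frac{59}{2} + \frac{R}{2}}}{5}$)
$\frac{F{\left(161 \right)}}{84701} = \frac{-1 + \frac{\sqrt{-118 + 2 \cdot 161}}{10}}{84701} = \left(-1 + \frac{\sqrt{-118 + 322}}{10}\right) \frac{1}{84701} = \left(-1 + \frac{\sqrt{204}}{10}\right) \frac{1}{84701} = \left(-1 + \frac{2 \sqrt{51}}{10}\right) \frac{1}{84701} = \left(-1 + \frac{\sqrt{51}}{5}\right) \frac{1}{84701} = - \frac{1}{84701} + \frac{\sqrt{51}}{423505}$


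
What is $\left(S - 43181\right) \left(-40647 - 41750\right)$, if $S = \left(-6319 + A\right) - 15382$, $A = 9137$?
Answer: $4593220765$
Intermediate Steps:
$S = -12564$ ($S = \left(-6319 + 9137\right) - 15382 = 2818 - 15382 = -12564$)
$\left(S - 43181\right) \left(-40647 - 41750\right) = \left(-12564 - 43181\right) \left(-40647 - 41750\right) = \left(-55745\right) \left(-82397\right) = 4593220765$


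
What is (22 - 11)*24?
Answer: 264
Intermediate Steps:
(22 - 11)*24 = 11*24 = 264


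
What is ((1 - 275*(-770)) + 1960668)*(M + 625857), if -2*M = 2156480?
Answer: -982765424477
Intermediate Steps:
M = -1078240 (M = -½*2156480 = -1078240)
((1 - 275*(-770)) + 1960668)*(M + 625857) = ((1 - 275*(-770)) + 1960668)*(-1078240 + 625857) = ((1 + 211750) + 1960668)*(-452383) = (211751 + 1960668)*(-452383) = 2172419*(-452383) = -982765424477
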